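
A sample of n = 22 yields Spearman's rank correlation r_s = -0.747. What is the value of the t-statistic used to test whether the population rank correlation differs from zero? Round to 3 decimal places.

t = r_s·√(n−2) / √(1−r_s²) with r_s = -0.747, n = 22
  = -0.747·√20 / √(1 − 0.558009)
  = -0.747·4.472136 / 0.664824
  = -3.340686 / 0.664824 = -5.025

-5.025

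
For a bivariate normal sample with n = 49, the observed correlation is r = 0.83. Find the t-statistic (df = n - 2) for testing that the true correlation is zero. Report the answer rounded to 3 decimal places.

1 − r² = 1 − 0.6889 = 0.3111;  √(1−r²) = 0.557763
√(n−2) = √47 = 6.855655
t = r·√(n−2)/√(1−r²) = 0.83 · 6.855655 / 0.557763 = 10.202

10.202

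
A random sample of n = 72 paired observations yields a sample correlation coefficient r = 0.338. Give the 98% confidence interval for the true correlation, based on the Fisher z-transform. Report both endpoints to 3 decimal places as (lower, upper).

z_r = atanh(0.338) = 0.351833;  SE = 1/√(n−3) = 1/√69 = 0.120386
z-limits: 0.351833 ± 2.326·0.120386 = 0.351833 ± 0.280018 = [0.071815, 0.631851]
ρ-limits: (tanh 0.071815, tanh 0.631851) = (0.072, 0.559)

(0.072, 0.559)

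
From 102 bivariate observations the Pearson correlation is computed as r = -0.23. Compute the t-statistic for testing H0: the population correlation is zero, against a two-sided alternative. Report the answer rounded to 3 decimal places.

-2.363

1 − r² = 1 − 0.0529 = 0.9471;  √(1−r²) = 0.973191
√(n−2) = √100 = 10.000000
t = r·√(n−2)/√(1−r²) = -0.23 · 10.000000 / 0.973191 = -2.363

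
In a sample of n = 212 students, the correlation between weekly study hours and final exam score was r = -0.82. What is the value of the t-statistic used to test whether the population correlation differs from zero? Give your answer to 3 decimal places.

1 − r² = 1 − 0.6724 = 0.3276;  √(1−r²) = 0.572364
√(n−2) = √210 = 14.491377
t = r·√(n−2)/√(1−r²) = -0.82 · 14.491377 / 0.572364 = -20.761

-20.761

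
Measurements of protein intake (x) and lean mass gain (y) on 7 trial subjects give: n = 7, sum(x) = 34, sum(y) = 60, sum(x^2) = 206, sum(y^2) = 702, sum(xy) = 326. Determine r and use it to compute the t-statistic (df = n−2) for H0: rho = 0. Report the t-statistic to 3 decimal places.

0.961

Numerator: nΣxy − (Σx)(Σy) = 7·326 − (34)(60) = 242
Denominator: √[(nΣx²−(Σx)²)(nΣy²−(Σy)²)]
  nΣx²−(Σx)² = 7·206 − 1156 = 286;  nΣy²−(Σy)² = 7·702 − 3600 = 1314
  √(286·1314) = √375804 = 613.0285
r = 242 / 613.0285 = 0.3948
t = r·√(n−2)/√(1−r²) = 0.3948·√5 / √(1−0.155867) = 0.882800 / 0.918767 = 0.961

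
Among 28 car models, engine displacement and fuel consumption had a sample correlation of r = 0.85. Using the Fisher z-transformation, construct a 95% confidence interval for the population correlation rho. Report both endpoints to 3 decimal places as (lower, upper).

Fisher z: z_r = atanh(r) = ½·ln((1+0.85)/(1−0.85)) = 1.256153
SE(z) = 1/√(n−3) = 1/√25 = 0.200000
95% ⇒ z* = 1.960; margin = 1.960·0.200000 = 0.392000
CI on z-scale: (0.864153, 1.648153)
Back-transform: tanh(0.864153) = 0.698391, tanh(1.648153) = 0.928604

(0.698, 0.929)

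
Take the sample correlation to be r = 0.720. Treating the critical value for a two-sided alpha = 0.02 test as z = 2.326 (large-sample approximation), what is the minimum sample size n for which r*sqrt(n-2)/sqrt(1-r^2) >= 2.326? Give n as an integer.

8

Need r·√(n−2)/√(1−r²) ≥ 2.326
√(n−2) ≥ 2.326·√(1−0.518400) / 0.720 = 2.326·0.693974 / 0.720 = 2.2419
n−2 ≥ 5.0261  ⇒  n ≥ 7.0261
Smallest integer n = 8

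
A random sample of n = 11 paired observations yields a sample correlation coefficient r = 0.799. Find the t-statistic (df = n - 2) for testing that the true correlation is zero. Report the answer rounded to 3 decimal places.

t = r·√(n−2) / √(1−r²) with r = 0.799, n = 11
  = 0.799·√9 / √(1 − 0.638401)
  = 0.799·3.000000 / 0.601331
  = 2.397000 / 0.601331 = 3.986

3.986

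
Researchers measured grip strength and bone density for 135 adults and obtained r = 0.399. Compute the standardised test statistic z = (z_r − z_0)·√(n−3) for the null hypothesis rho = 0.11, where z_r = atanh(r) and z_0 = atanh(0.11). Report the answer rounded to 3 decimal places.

z_r = atanh(0.399) = 0.422459,  z_0 = atanh(0.11) = 0.110447
SE = 1/√(n−3) = 1/√132 = 0.087039
z = (z_r − z_0)/SE = (0.422459 − 0.110447) / 0.087039 = 0.312012 / 0.087039 = 3.585

3.585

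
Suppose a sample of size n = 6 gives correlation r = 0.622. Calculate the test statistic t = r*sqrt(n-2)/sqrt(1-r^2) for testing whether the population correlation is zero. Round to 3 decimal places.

1.589

t = r·√(n−2) / √(1−r²) with r = 0.622, n = 6
  = 0.622·√4 / √(1 − 0.386884)
  = 0.622·2.000000 / 0.783017
  = 1.244000 / 0.783017 = 1.589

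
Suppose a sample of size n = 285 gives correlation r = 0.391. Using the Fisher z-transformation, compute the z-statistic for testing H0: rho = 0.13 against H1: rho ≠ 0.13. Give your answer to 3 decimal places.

4.740

Fisher z: atanh(0.391) = 0.412980, atanh(0.13) = 0.130740
z = (z_r − z_0)·√(n−3) = (0.412980 − 0.130740)·√282 = 0.282240 · 16.792856 = 4.740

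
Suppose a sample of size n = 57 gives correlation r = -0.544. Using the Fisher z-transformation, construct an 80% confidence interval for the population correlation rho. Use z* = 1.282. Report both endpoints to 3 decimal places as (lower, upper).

z_r = atanh(-0.544) = -0.609819;  SE = 1/√(n−3) = 1/√54 = 0.136083
z-limits: -0.609819 ± 1.282·0.136083 = -0.609819 ± 0.174458 = [-0.784277, -0.435361]
ρ-limits: (tanh -0.784277, tanh -0.435361) = (-0.655, -0.410)

(-0.655, -0.410)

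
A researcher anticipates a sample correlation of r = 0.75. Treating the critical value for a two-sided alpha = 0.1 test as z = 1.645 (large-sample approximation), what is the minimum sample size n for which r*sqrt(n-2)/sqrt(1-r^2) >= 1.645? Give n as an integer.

r√(n−2)/√(1−r²) ≥ 1.645  ⇔  n−2 ≥ (1.645)²·(1−r²)/r²
(1−r²)/r² = (1−0.5625)/0.5625 = 0.7778
n ≥ 2 + 2.706025·0.7778 = 2 + 2.1047 = 4.1047
⌈4.1047⌉ = 5

5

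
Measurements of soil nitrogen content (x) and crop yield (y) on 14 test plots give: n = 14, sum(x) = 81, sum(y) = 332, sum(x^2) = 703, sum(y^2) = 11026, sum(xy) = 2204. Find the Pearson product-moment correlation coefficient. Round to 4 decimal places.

0.3294

Numerator: nΣxy − (Σx)(Σy) = 14·2204 − (81)(332) = 3964
Denominator: √[(nΣx²−(Σx)²)(nΣy²−(Σy)²)]
  nΣx²−(Σx)² = 14·703 − 6561 = 3281;  nΣy²−(Σy)² = 14·11026 − 110224 = 44140
  √(3281·44140) = √144823340 = 12034.2569
r = 3964 / 12034.2569 = 0.3294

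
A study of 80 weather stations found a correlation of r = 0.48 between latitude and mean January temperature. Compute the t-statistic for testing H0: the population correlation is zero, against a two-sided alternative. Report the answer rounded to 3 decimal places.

t = r·√(n−2) / √(1−r²) with r = 0.48, n = 80
  = 0.48·√78 / √(1 − 0.2304)
  = 0.48·8.831761 / 0.877268
  = 4.239245 / 0.877268 = 4.832

4.832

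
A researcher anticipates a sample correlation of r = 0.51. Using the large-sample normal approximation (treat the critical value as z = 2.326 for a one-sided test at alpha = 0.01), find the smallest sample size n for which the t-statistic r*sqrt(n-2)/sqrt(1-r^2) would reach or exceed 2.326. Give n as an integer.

Need r·√(n−2)/√(1−r²) ≥ 2.326
√(n−2) ≥ 2.326·√(1−0.2601) / 0.51 = 2.326·0.860174 / 0.51 = 3.9231
n−2 ≥ 15.3907  ⇒  n ≥ 17.3907
Smallest integer n = 18

18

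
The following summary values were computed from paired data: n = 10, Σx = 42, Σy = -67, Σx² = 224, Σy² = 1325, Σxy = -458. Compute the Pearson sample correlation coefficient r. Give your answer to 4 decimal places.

-0.8648

S_xy = nΣxy − ΣxΣy = 10·(-458) − 42·(-67) = -4580 − (-2814) = -1766
S_xx = nΣx² − (Σx)² = 10·224 − 42² = 2240 − 1764 = 476
S_yy = nΣy² − (Σy)² = 10·1325 − (-67)² = 13250 − 4489 = 8761
r = S_xy / √(S_xx·S_yy) = -1766 / √(476·8761) = -1766 / √4170236 = -1766 / 2042.1156 = -0.8648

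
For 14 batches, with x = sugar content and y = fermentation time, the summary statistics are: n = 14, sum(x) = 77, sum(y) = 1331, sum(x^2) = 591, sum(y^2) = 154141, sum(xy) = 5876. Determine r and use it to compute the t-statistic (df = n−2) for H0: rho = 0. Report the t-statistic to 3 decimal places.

Numerator: nΣxy − (Σx)(Σy) = 14·5876 − (77)(1331) = -20223
Denominator: √[(nΣx²−(Σx)²)(nΣy²−(Σy)²)]
  nΣx²−(Σx)² = 14·591 − 5929 = 2345;  nΣy²−(Σy)² = 14·154141 − 1771561 = 386413
  √(2345·386413) = √906138485 = 30102.1342
r = -20223 / 30102.1342 = -0.6718
t = r·√(n−2)/√(1−r²) = -0.6718·√12 / √(1−0.451315) = -2.327183 / 0.740733 = -3.142

-3.142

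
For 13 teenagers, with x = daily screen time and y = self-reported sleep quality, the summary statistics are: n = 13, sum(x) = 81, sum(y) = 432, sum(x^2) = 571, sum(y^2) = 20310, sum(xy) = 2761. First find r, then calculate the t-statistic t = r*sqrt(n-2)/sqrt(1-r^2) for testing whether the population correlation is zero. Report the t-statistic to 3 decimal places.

S_xy = nΣxy − ΣxΣy = 13·2761 − 81·432 = 35893 − 34992 = 901
S_xx = nΣx² − (Σx)² = 13·571 − 81² = 7423 − 6561 = 862
S_yy = nΣy² − (Σy)² = 13·20310 − 432² = 264030 − 186624 = 77406
r = S_xy / √(S_xx·S_yy) = 901 / √(862·77406) = 901 / √66723972 = 901 / 8168.4743 = 0.1103
t = r·√(n−2)/√(1−r²) = 0.1103·√11 / √(1−0.012166) = 0.365824 / 0.993898 = 0.368

0.368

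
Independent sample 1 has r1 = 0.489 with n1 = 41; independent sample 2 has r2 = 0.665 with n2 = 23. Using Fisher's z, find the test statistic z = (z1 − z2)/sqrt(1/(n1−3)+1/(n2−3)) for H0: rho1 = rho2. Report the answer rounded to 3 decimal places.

z1 = atanh(0.489) = 0.534745,  z2 = atanh(0.665) = 0.801725
SE = √(1/(n1−3) + 1/(n2−3)) = √(1/38 + 1/20) = √(0.0263158 + 0.0500000) = √0.0763158 = 0.276253
z = (z1 − z2)/SE = (0.534745 − 0.801725) / 0.276253 = -0.266980 / 0.276253 = -0.966

-0.966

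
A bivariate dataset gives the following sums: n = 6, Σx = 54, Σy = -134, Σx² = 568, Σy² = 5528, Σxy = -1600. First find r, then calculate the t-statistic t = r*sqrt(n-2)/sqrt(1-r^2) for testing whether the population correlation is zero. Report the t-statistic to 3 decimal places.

-3.434

S_xy = nΣxy − ΣxΣy = 6·(-1600) − 54·(-134) = -9600 − (-7236) = -2364
S_xx = nΣx² − (Σx)² = 6·568 − 54² = 3408 − 2916 = 492
S_yy = nΣy² − (Σy)² = 6·5528 − (-134)² = 33168 − 17956 = 15212
r = S_xy / √(S_xx·S_yy) = -2364 / √(492·15212) = -2364 / √7484304 = -2364 / 2735.7456 = -0.8641
t = r·√(n−2)/√(1−r²) = -0.8641·√4 / √(1−0.746669) = -1.728200 / 0.503320 = -3.434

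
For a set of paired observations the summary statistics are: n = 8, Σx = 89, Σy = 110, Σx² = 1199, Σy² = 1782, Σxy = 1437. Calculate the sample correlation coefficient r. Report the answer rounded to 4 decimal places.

0.8988

Numerator: nΣxy − (Σx)(Σy) = 8·1437 − (89)(110) = 1706
Denominator: √[(nΣx²−(Σx)²)(nΣy²−(Σy)²)]
  nΣx²−(Σx)² = 8·1199 − 7921 = 1671;  nΣy²−(Σy)² = 8·1782 − 12100 = 2156
  √(1671·2156) = √3602676 = 1898.0717
r = 1706 / 1898.0717 = 0.8988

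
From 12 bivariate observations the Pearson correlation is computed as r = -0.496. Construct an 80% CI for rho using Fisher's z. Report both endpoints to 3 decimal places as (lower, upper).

Fisher z: z_r = atanh(r) = ½·ln((1+(-0.496))/(1−(-0.496))) = -0.543987
SE(z) = 1/√(n−3) = 1/√9 = 0.333333
80% ⇒ z* = 1.282; margin = 1.282·0.333333 = 0.427333
CI on z-scale: (-0.971320, -0.116654)
Back-transform: tanh(-0.971320) = -0.749284, tanh(-0.116654) = -0.116128

(-0.749, -0.116)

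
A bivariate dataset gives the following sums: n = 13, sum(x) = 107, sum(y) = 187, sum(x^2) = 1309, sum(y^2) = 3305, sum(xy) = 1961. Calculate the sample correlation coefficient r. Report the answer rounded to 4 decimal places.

Numerator: nΣxy − (Σx)(Σy) = 13·1961 − (107)(187) = 5484
Denominator: √[(nΣx²−(Σx)²)(nΣy²−(Σy)²)]
  nΣx²−(Σx)² = 13·1309 − 11449 = 5568;  nΣy²−(Σy)² = 13·3305 − 34969 = 7996
  √(5568·7996) = √44521728 = 6672.4604
r = 5484 / 6672.4604 = 0.8219

0.8219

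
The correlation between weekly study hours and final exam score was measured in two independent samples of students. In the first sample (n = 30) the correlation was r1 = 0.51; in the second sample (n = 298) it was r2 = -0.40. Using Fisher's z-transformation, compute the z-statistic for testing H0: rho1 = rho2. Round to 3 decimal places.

z1 = atanh(0.51) = 0.562730,  z2 = atanh(-0.40) = -0.423649
SE = √(1/(n1−3) + 1/(n2−3)) = √(1/27 + 1/295) = √(0.0370370 + 0.0033898) = √0.0404268 = 0.201064
z = (z1 − z2)/SE = (0.562730 − (-0.423649)) / 0.201064 = 0.986379 / 0.201064 = 4.906

4.906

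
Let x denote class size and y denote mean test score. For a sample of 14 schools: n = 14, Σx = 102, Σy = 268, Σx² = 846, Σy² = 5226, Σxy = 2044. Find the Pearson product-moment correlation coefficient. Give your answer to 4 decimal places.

Numerator: nΣxy − (Σx)(Σy) = 14·2044 − (102)(268) = 1280
Denominator: √[(nΣx²−(Σx)²)(nΣy²−(Σy)²)]
  nΣx²−(Σx)² = 14·846 − 10404 = 1440;  nΣy²−(Σy)² = 14·5226 − 71824 = 1340
  √(1440·1340) = √1929600 = 1389.1004
r = 1280 / 1389.1004 = 0.9215

0.9215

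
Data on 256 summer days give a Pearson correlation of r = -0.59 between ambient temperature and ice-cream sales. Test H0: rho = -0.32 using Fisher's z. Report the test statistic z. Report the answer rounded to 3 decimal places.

-5.504

z_r = atanh(-0.59) = -0.677666,  z_0 = atanh(-0.32) = -0.331647
SE = 1/√(n−3) = 1/√253 = 0.062869
z = (z_r − z_0)/SE = (-0.677666 − (-0.331647)) / 0.062869 = -0.346019 / 0.062869 = -5.504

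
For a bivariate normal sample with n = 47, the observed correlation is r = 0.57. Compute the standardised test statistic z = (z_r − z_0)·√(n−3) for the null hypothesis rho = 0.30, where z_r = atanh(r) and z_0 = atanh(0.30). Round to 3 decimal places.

2.242

Fisher z: atanh(0.57) = 0.647523, atanh(0.30) = 0.309520
z = (z_r − z_0)·√(n−3) = (0.647523 − 0.309520)·√44 = 0.338003 · 6.633250 = 2.242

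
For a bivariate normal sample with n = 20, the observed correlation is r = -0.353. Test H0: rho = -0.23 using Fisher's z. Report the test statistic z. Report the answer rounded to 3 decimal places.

z_r = atanh(-0.353) = -0.368867,  z_0 = atanh(-0.23) = -0.234189
SE = 1/√(n−3) = 1/√17 = 0.242536
z = (z_r − z_0)/SE = (-0.368867 − (-0.234189)) / 0.242536 = -0.134678 / 0.242536 = -0.555

-0.555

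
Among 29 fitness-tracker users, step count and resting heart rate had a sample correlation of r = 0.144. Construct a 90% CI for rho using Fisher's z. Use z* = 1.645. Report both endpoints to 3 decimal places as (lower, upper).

(-0.176, 0.436)

Fisher z: z_r = atanh(r) = ½·ln((1+0.144)/(1−0.144)) = 0.145008
SE(z) = 1/√(n−3) = 1/√26 = 0.196116
90% ⇒ z* = 1.645; margin = 1.645·0.196116 = 0.322611
CI on z-scale: (-0.177603, 0.467619)
Back-transform: tanh(-0.177603) = -0.175759, tanh(0.467619) = 0.436274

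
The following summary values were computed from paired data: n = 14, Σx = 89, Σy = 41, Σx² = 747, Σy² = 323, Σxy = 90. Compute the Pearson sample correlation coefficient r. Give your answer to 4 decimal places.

S_xy = nΣxy − ΣxΣy = 14·90 − 89·41 = 1260 − 3649 = -2389
S_xx = nΣx² − (Σx)² = 14·747 − 89² = 10458 − 7921 = 2537
S_yy = nΣy² − (Σy)² = 14·323 − 41² = 4522 − 1681 = 2841
r = S_xy / √(S_xx·S_yy) = -2389 / √(2537·2841) = -2389 / √7207617 = -2389 / 2684.7005 = -0.8899

-0.8899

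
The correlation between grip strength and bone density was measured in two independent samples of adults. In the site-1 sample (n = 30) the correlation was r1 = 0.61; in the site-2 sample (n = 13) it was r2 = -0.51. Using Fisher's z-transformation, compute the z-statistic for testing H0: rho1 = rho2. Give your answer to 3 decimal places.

3.435

Fisher z-transforms: z1 = atanh(0.61) = 0.708921, z2 = atanh(-0.51) = -0.562730; difference d = 1.271651
Var(d) = 1/27 + 1/10 = 0.0370370 + 0.1000000 = 0.1370370
z = d/√Var(d) = 1.271651 / √0.1370370 = 1.271651 / 0.370185 = 3.435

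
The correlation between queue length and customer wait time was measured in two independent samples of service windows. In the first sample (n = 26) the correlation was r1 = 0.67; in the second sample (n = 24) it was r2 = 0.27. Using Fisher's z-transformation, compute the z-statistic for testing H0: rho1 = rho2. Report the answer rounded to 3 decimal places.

z1 = atanh(0.67) = 0.810743,  z2 = atanh(0.27) = 0.276864
SE = √(1/(n1−3) + 1/(n2−3)) = √(1/23 + 1/21) = √(0.0434783 + 0.0476190) = √0.0910973 = 0.301823
z = (z1 − z2)/SE = (0.810743 − 0.276864) / 0.301823 = 0.533879 / 0.301823 = 1.769

1.769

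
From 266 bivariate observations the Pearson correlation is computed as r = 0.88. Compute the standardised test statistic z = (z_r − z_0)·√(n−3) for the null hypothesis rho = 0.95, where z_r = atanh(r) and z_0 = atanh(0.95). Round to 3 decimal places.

Fisher z: atanh(0.88) = 1.375768, atanh(0.95) = 1.831781
z = (z_r − z_0)·√(n−3) = (1.375768 − 1.831781)·√263 = -0.456013 · 16.217275 = -7.395

-7.395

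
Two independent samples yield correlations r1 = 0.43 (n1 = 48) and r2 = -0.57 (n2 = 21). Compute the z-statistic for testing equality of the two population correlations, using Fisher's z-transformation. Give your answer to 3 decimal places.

Fisher z-transforms: z1 = atanh(0.43) = 0.459897, z2 = atanh(-0.57) = -0.647523; difference d = 1.107420
Var(d) = 1/45 + 1/18 = 0.0222222 + 0.0555556 = 0.0777778
z = d/√Var(d) = 1.107420 / √0.0777778 = 1.107420 / 0.278887 = 3.971

3.971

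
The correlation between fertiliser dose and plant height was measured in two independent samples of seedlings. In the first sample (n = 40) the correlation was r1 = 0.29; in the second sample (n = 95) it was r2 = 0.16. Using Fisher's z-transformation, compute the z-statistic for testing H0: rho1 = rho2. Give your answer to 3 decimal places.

0.705

z1 = atanh(0.29) = 0.298566,  z2 = atanh(0.16) = 0.161387
SE = √(1/(n1−3) + 1/(n2−3)) = √(1/37 + 1/92) = √(0.0270270 + 0.0108696) = √0.0378966 = 0.194670
z = (z1 − z2)/SE = (0.298566 − 0.161387) / 0.194670 = 0.137179 / 0.194670 = 0.705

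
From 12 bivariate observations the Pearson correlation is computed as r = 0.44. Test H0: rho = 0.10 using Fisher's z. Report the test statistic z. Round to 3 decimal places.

1.116

Fisher z: atanh(0.44) = 0.472231, atanh(0.10) = 0.100335
z = (z_r − z_0)·√(n−3) = (0.472231 − 0.100335)·√9 = 0.371896 · 3.000000 = 1.116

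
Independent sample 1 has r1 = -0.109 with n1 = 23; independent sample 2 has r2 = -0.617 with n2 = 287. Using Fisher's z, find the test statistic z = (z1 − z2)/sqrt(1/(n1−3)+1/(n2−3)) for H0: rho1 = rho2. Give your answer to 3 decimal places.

z1 = atanh(-0.109) = -0.109435,  z2 = atanh(-0.617) = -0.720146
SE = √(1/(n1−3) + 1/(n2−3)) = √(1/20 + 1/284) = √(0.0500000 + 0.0035211) = √0.0535211 = 0.231346
z = (z1 − z2)/SE = (-0.109435 − (-0.720146)) / 0.231346 = 0.610711 / 0.231346 = 2.640

2.640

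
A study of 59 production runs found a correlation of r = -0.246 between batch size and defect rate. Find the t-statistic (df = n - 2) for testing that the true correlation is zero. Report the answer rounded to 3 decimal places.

-1.916

t = r·√(n−2) / √(1−r²) with r = -0.246, n = 59
  = -0.246·√57 / √(1 − 0.060516)
  = -0.246·7.549834 / 0.969270
  = -1.857259 / 0.969270 = -1.916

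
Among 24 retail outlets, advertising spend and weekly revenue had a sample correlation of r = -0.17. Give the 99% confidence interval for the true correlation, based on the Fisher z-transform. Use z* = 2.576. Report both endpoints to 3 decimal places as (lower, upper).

(-0.625, 0.372)

z_r = atanh(-0.17) = -0.171667;  SE = 1/√(n−3) = 1/√21 = 0.218218
z-limits: -0.171667 ± 2.576·0.218218 = -0.171667 ± 0.562130 = [-0.733797, 0.390463]
ρ-limits: (tanh -0.733797, tanh 0.390463) = (-0.625, 0.372)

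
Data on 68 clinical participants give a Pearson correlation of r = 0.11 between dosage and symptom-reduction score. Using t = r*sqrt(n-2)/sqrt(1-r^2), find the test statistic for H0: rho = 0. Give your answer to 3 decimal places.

1 − r² = 1 − 0.0121 = 0.9879;  √(1−r²) = 0.993932
√(n−2) = √66 = 8.124038
t = r·√(n−2)/√(1−r²) = 0.11 · 8.124038 / 0.993932 = 0.899

0.899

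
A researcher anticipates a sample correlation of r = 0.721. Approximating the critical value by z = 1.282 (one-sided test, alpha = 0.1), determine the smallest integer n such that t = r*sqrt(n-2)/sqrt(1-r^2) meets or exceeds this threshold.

r√(n−2)/√(1−r²) ≥ 1.282  ⇔  n−2 ≥ (1.282)²·(1−r²)/r²
(1−r²)/r² = (1−0.519841)/0.519841 = 0.9237
n ≥ 2 + 1.643524·0.9237 = 2 + 1.5181 = 3.5181
⌈3.5181⌉ = 4

4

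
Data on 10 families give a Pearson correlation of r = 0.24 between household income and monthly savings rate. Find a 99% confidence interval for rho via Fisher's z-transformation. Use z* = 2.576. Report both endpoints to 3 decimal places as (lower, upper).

z_r = atanh(0.24) = 0.244774;  SE = 1/√(n−3) = 1/√7 = 0.377964
z-limits: 0.244774 ± 2.576·0.377964 = 0.244774 ± 0.973635 = [-0.728861, 1.218409]
ρ-limits: (tanh -0.728861, tanh 1.218409) = (-0.622, 0.839)

(-0.622, 0.839)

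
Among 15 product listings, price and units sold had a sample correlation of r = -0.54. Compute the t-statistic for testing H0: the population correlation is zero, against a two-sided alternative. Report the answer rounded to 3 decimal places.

-2.313

1 − r² = 1 − 0.2916 = 0.7084;  √(1−r²) = 0.841665
√(n−2) = √13 = 3.605551
t = r·√(n−2)/√(1−r²) = -0.54 · 3.605551 / 0.841665 = -2.313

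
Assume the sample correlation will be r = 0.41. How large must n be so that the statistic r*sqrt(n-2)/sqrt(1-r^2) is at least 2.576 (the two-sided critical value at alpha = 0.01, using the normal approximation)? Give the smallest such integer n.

r√(n−2)/√(1−r²) ≥ 2.576  ⇔  n−2 ≥ (2.576)²·(1−r²)/r²
(1−r²)/r² = (1−0.1681)/0.1681 = 4.9488
n ≥ 2 + 6.635776·4.9488 = 2 + 32.8391 = 34.8391
⌈34.8391⌉ = 35

35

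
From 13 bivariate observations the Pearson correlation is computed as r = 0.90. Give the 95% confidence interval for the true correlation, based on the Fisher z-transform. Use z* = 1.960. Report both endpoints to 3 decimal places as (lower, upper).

(0.692, 0.970)

z_r = atanh(0.90) = 1.472219;  SE = 1/√(n−3) = 1/√10 = 0.316228
z-limits: 1.472219 ± 1.960·0.316228 = 1.472219 ± 0.619807 = [0.852412, 2.092026]
ρ-limits: (tanh 0.852412, tanh 2.092026) = (0.692, 0.970)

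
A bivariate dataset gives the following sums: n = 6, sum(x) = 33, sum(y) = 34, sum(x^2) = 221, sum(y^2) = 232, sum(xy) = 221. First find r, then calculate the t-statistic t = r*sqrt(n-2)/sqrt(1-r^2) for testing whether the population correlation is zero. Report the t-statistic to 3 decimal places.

3.410

S_xy = nΣxy − ΣxΣy = 6·221 − 33·34 = 1326 − 1122 = 204
S_xx = nΣx² − (Σx)² = 6·221 − 33² = 1326 − 1089 = 237
S_yy = nΣy² − (Σy)² = 6·232 − 34² = 1392 − 1156 = 236
r = S_xy / √(S_xx·S_yy) = 204 / √(237·236) = 204 / √55932 = 204 / 236.4995 = 0.8626
t = r·√(n−2)/√(1−r²) = 0.8626·√4 / √(1−0.744079) = 1.725200 / 0.505886 = 3.410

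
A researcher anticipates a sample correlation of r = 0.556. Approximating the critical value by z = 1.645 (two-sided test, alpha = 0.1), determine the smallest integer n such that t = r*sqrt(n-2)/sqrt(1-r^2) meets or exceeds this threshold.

Need r·√(n−2)/√(1−r²) ≥ 1.645
√(n−2) ≥ 1.645·√(1−0.309136) / 0.556 = 1.645·0.831182 / 0.556 = 2.4592
n−2 ≥ 6.0477  ⇒  n ≥ 8.0477
Smallest integer n = 9

9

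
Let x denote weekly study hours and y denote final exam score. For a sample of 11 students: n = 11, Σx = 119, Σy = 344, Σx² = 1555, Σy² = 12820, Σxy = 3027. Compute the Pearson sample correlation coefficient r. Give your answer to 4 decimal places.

Numerator: nΣxy − (Σx)(Σy) = 11·3027 − (119)(344) = -7639
Denominator: √[(nΣx²−(Σx)²)(nΣy²−(Σy)²)]
  nΣx²−(Σx)² = 11·1555 − 14161 = 2944;  nΣy²−(Σy)² = 11·12820 − 118336 = 22684
  √(2944·22684) = √66781696 = 8172.0069
r = -7639 / 8172.0069 = -0.9348

-0.9348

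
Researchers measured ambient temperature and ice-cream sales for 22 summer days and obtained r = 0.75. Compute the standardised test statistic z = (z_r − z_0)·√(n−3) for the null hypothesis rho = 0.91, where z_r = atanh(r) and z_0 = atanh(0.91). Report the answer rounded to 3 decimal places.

z_r = atanh(0.75) = 0.972955,  z_0 = atanh(0.91) = 1.527524
SE = 1/√(n−3) = 1/√19 = 0.229416
z = (z_r − z_0)/SE = (0.972955 − 1.527524) / 0.229416 = -0.554569 / 0.229416 = -2.417

-2.417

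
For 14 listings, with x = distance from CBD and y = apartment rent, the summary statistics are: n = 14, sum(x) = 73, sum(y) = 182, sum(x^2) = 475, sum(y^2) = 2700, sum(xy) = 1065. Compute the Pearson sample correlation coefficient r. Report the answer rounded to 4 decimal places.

0.6534

S_xy = nΣxy − ΣxΣy = 14·1065 − 73·182 = 14910 − 13286 = 1624
S_xx = nΣx² − (Σx)² = 14·475 − 73² = 6650 − 5329 = 1321
S_yy = nΣy² − (Σy)² = 14·2700 − 182² = 37800 − 33124 = 4676
r = S_xy / √(S_xx·S_yy) = 1624 / √(1321·4676) = 1624 / √6176996 = 1624 / 2485.3563 = 0.6534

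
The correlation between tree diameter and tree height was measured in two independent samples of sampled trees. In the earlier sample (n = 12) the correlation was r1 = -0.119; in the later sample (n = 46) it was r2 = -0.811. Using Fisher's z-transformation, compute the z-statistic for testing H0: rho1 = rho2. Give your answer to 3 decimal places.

z1 = atanh(-0.119) = -0.119567,  z2 = atanh(-0.811) = -1.129944
SE = √(1/(n1−3) + 1/(n2−3)) = √(1/9 + 1/43) = √(0.1111111 + 0.0232558) = √0.1343669 = 0.366561
z = (z1 − z2)/SE = (-0.119567 − (-1.129944)) / 0.366561 = 1.010377 / 0.366561 = 2.756

2.756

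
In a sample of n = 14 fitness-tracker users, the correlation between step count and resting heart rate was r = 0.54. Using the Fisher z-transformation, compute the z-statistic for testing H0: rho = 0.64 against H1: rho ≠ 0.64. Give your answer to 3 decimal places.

z_r = atanh(0.54) = 0.604156,  z_0 = atanh(0.64) = 0.758174
SE = 1/√(n−3) = 1/√11 = 0.301511
z = (z_r − z_0)/SE = (0.604156 − 0.758174) / 0.301511 = -0.154018 / 0.301511 = -0.511

-0.511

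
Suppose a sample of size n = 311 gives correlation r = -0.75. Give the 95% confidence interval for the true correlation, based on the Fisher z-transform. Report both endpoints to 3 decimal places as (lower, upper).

z_r = atanh(-0.75) = -0.972955;  SE = 1/√(n−3) = 1/√308 = 0.056980
z-limits: -0.972955 ± 1.960·0.056980 = -0.972955 ± 0.111681 = [-1.084636, -0.861274]
ρ-limits: (tanh -1.084636, tanh -0.861274) = (-0.795, -0.697)

(-0.795, -0.697)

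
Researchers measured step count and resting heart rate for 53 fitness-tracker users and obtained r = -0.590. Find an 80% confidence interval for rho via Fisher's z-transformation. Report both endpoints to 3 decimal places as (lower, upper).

z_r = atanh(-0.590) = -0.677666;  SE = 1/√(n−3) = 1/√50 = 0.141421
z-limits: -0.677666 ± 1.282·0.141421 = -0.677666 ± 0.181302 = [-0.858968, -0.496364]
ρ-limits: (tanh -0.858968, tanh -0.496364) = (-0.696, -0.459)

(-0.696, -0.459)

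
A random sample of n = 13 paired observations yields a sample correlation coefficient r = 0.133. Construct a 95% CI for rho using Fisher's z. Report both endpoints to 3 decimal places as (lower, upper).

(-0.451, 0.637)

Fisher z: z_r = atanh(r) = ½·ln((1+0.133)/(1−0.133)) = 0.133793
SE(z) = 1/√(n−3) = 1/√10 = 0.316228
95% ⇒ z* = 1.960; margin = 1.960·0.316228 = 0.619807
CI on z-scale: (-0.486014, 0.753600)
Back-transform: tanh(-0.486014) = -0.451047, tanh(0.753600) = 0.637292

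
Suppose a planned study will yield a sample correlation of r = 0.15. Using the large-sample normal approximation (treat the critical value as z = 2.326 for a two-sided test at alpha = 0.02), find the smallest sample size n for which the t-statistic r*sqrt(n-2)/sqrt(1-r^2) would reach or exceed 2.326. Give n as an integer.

r√(n−2)/√(1−r²) ≥ 2.326  ⇔  n−2 ≥ (2.326)²·(1−r²)/r²
(1−r²)/r² = (1−0.0225)/0.0225 = 43.4444
n ≥ 2 + 5.410276·43.4444 = 2 + 235.0462 = 237.0462
⌈237.0462⌉ = 238

238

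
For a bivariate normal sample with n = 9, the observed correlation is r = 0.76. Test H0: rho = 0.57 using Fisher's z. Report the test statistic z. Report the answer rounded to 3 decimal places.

0.854

Fisher z: atanh(0.76) = 0.996215, atanh(0.57) = 0.647523
z = (z_r − z_0)·√(n−3) = (0.996215 − 0.647523)·√6 = 0.348692 · 2.449490 = 0.854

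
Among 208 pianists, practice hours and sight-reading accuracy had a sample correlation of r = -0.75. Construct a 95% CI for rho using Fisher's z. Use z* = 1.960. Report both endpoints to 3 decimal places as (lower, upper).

(-0.804, -0.684)

Fisher z: z_r = atanh(r) = ½·ln((1+(-0.75))/(1−(-0.75))) = -0.972955
SE(z) = 1/√(n−3) = 1/√205 = 0.069843
95% ⇒ z* = 1.960; margin = 1.960·0.069843 = 0.136892
CI on z-scale: (-1.109847, -0.836063)
Back-transform: tanh(-1.109847) = -0.804008, tanh(-0.836063) = -0.683718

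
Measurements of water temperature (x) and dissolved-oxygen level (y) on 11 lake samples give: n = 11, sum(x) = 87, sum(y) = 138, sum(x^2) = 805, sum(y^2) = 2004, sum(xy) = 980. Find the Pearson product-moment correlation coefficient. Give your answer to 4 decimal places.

-0.6242

Numerator: nΣxy − (Σx)(Σy) = 11·980 − (87)(138) = -1226
Denominator: √[(nΣx²−(Σx)²)(nΣy²−(Σy)²)]
  nΣx²−(Σx)² = 11·805 − 7569 = 1286;  nΣy²−(Σy)² = 11·2004 − 19044 = 3000
  √(1286·3000) = √3858000 = 1964.1792
r = -1226 / 1964.1792 = -0.6242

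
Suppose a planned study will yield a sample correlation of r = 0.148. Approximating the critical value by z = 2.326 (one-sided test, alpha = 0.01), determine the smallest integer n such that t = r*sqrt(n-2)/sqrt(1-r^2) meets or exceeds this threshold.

r√(n−2)/√(1−r²) ≥ 2.326  ⇔  n−2 ≥ (2.326)²·(1−r²)/r²
(1−r²)/r² = (1−0.021904)/0.021904 = 44.6538
n ≥ 2 + 5.410276·44.6538 = 2 + 241.5894 = 243.5894
⌈243.5894⌉ = 244

244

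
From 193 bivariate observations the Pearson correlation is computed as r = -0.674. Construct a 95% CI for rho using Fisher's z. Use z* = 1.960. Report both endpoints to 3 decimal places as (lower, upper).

(-0.744, -0.589)

z_r = atanh(-0.674) = -0.818037;  SE = 1/√(n−3) = 1/√190 = 0.072548
z-limits: -0.818037 ± 1.960·0.072548 = -0.818037 ± 0.142194 = [-0.960231, -0.675843]
ρ-limits: (tanh -0.960231, tanh -0.675843) = (-0.744, -0.589)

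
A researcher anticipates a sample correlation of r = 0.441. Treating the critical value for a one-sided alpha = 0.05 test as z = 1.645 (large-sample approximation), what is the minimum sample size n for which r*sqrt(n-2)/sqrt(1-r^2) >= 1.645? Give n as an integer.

r√(n−2)/√(1−r²) ≥ 1.645  ⇔  n−2 ≥ (1.645)²·(1−r²)/r²
(1−r²)/r² = (1−0.194481)/0.194481 = 4.1419
n ≥ 2 + 2.706025·4.1419 = 2 + 11.2081 = 13.2081
⌈13.2081⌉ = 14

14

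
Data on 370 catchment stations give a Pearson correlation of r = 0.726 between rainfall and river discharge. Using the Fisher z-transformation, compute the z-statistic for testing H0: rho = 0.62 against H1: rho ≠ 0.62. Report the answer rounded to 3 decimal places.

3.740

z_r = atanh(0.726) = 0.920217,  z_0 = atanh(0.62) = 0.725005
SE = 1/√(n−3) = 1/√367 = 0.052200
z = (z_r − z_0)/SE = (0.920217 − 0.725005) / 0.052200 = 0.195212 / 0.052200 = 3.740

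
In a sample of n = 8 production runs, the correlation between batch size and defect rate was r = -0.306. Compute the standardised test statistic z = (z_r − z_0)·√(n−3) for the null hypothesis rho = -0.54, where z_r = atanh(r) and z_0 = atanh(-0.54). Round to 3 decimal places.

0.644

Fisher z: atanh(-0.306) = -0.316126, atanh(-0.54) = -0.604156
z = (z_r − z_0)·√(n−3) = (-0.316126 − (-0.604156))·√5 = 0.288030 · 2.236068 = 0.644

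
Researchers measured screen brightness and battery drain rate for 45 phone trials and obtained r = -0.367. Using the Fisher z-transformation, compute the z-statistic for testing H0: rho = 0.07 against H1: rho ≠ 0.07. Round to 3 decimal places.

-2.949

z_r = atanh(-0.367) = -0.384952,  z_0 = atanh(0.07) = 0.070115
SE = 1/√(n−3) = 1/√42 = 0.154303
z = (z_r − z_0)/SE = (-0.384952 − 0.070115) / 0.154303 = -0.455067 / 0.154303 = -2.949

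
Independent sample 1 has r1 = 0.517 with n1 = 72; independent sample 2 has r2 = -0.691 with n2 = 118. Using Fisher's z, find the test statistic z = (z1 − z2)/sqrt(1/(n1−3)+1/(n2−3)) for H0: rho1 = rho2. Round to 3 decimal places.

9.339

Fisher z-transforms: z1 = atanh(0.517) = 0.572237, z2 = atanh(-0.691) = -0.849867; difference d = 1.422104
Var(d) = 1/69 + 1/115 = 0.0144928 + 0.0086957 = 0.0231885
z = d/√Var(d) = 1.422104 / √0.0231885 = 1.422104 / 0.152278 = 9.339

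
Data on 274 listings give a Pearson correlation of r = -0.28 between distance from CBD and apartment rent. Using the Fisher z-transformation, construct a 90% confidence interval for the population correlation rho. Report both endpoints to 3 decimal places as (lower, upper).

(-0.369, -0.186)

z_r = atanh(-0.28) = -0.287682;  SE = 1/√(n−3) = 1/√271 = 0.060746
z-limits: -0.287682 ± 1.645·0.060746 = -0.287682 ± 0.099927 = [-0.387609, -0.187755]
ρ-limits: (tanh -0.387609, tanh -0.187755) = (-0.369, -0.186)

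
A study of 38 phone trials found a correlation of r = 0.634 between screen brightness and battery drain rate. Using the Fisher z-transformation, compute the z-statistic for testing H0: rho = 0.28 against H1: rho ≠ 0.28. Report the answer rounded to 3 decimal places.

Fisher z: atanh(0.634) = 0.748076, atanh(0.28) = 0.287682
z = (z_r − z_0)·√(n−3) = (0.748076 − 0.287682)·√35 = 0.460394 · 5.916080 = 2.724

2.724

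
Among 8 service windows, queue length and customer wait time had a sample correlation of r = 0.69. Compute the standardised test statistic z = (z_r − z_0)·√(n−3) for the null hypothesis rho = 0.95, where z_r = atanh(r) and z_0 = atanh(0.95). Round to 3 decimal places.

-2.200

z_r = atanh(0.69) = 0.847956,  z_0 = atanh(0.95) = 1.831781
SE = 1/√(n−3) = 1/√5 = 0.447214
z = (z_r − z_0)/SE = (0.847956 − 1.831781) / 0.447214 = -0.983825 / 0.447214 = -2.200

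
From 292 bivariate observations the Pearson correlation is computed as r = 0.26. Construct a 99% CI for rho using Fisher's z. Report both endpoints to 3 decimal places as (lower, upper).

Fisher z: z_r = atanh(r) = ½·ln((1+0.26)/(1−0.26)) = 0.266108
SE(z) = 1/√(n−3) = 1/√289 = 0.058824
99% ⇒ z* = 2.576; margin = 2.576·0.058824 = 0.151531
CI on z-scale: (0.114577, 0.417639)
Back-transform: tanh(0.114577) = 0.114078, tanh(0.417639) = 0.394940

(0.114, 0.395)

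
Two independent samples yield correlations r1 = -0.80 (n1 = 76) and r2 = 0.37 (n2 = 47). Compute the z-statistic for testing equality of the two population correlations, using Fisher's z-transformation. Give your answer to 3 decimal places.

Fisher z-transforms: z1 = atanh(-0.80) = -1.098612, z2 = atanh(0.37) = 0.388423; difference d = -1.487035
Var(d) = 1/73 + 1/44 = 0.0136986 + 0.0227273 = 0.0364259
z = d/√Var(d) = -1.487035 / √0.0364259 = -1.487035 / 0.190856 = -7.791

-7.791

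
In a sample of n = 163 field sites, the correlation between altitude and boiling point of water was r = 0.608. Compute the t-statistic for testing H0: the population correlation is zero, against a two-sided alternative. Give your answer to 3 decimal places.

9.717

1 − r² = 1 − 0.369664 = 0.630336;  √(1−r²) = 0.793937
√(n−2) = √161 = 12.688578
t = r·√(n−2)/√(1−r²) = 0.608 · 12.688578 / 0.793937 = 9.717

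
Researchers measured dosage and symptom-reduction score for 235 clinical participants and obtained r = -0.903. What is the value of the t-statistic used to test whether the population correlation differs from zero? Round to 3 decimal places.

t = r·√(n−2) / √(1−r²) with r = -0.903, n = 235
  = -0.903·√233 / √(1 − 0.815409)
  = -0.903·15.264338 / 0.429641
  = -13.783697 / 0.429641 = -32.082

-32.082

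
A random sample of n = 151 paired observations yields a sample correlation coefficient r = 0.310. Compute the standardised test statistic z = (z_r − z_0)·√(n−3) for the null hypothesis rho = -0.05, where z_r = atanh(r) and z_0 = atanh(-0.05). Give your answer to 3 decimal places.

z_r = atanh(0.310) = 0.320545,  z_0 = atanh(-0.05) = -0.050042
SE = 1/√(n−3) = 1/√148 = 0.082199
z = (z_r − z_0)/SE = (0.320545 − (-0.050042)) / 0.082199 = 0.370587 / 0.082199 = 4.508

4.508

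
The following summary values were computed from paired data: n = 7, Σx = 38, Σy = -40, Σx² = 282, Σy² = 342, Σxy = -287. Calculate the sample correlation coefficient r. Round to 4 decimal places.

S_xy = nΣxy − ΣxΣy = 7·(-287) − 38·(-40) = -2009 − (-1520) = -489
S_xx = nΣx² − (Σx)² = 7·282 − 38² = 1974 − 1444 = 530
S_yy = nΣy² − (Σy)² = 7·342 − (-40)² = 2394 − 1600 = 794
r = S_xy / √(S_xx·S_yy) = -489 / √(530·794) = -489 / √420820 = -489 / 648.7064 = -0.7538

-0.7538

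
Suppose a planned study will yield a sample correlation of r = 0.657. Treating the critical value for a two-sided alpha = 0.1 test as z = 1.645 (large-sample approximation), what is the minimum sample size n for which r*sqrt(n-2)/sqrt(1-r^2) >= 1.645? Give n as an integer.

6

r√(n−2)/√(1−r²) ≥ 1.645  ⇔  n−2 ≥ (1.645)²·(1−r²)/r²
(1−r²)/r² = (1−0.431649)/0.431649 = 1.3167
n ≥ 2 + 2.706025·1.3167 = 2 + 3.5630 = 5.5630
⌈5.5630⌉ = 6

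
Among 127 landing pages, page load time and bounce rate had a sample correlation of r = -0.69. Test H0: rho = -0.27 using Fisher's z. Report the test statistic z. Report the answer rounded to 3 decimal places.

z_r = atanh(-0.69) = -0.847956,  z_0 = atanh(-0.27) = -0.276864
SE = 1/√(n−3) = 1/√124 = 0.089803
z = (z_r − z_0)/SE = (-0.847956 − (-0.276864)) / 0.089803 = -0.571092 / 0.089803 = -6.359

-6.359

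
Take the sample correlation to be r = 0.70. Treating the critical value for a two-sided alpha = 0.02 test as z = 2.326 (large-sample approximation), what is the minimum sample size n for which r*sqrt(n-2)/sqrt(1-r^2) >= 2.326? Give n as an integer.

8

r√(n−2)/√(1−r²) ≥ 2.326  ⇔  n−2 ≥ (2.326)²·(1−r²)/r²
(1−r²)/r² = (1−0.4900)/0.4900 = 1.0408
n ≥ 2 + 5.410276·1.0408 = 2 + 5.6310 = 7.6310
⌈7.6310⌉ = 8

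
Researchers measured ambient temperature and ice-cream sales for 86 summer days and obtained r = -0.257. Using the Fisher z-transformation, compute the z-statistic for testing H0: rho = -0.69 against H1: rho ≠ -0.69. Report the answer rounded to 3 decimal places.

5.330

z_r = atanh(-0.257) = -0.262894,  z_0 = atanh(-0.69) = -0.847956
SE = 1/√(n−3) = 1/√83 = 0.109764
z = (z_r − z_0)/SE = (-0.262894 − (-0.847956)) / 0.109764 = 0.585062 / 0.109764 = 5.330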